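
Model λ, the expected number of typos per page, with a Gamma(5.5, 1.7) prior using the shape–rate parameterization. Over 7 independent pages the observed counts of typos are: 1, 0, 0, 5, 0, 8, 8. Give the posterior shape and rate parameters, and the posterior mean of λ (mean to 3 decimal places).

The Poisson likelihood adds the total count to the shape and the number of exposure periods to the rate. Here ∑xᵢ = 22 and n = 7, so shape 5.5→27.5 and rate 1.7→8.7.
Posterior mean = shape/rate = 27.5/8.7 = 3.161.

Posterior: Gamma(shape=27.5, rate=8.7); mean ≈ 3.161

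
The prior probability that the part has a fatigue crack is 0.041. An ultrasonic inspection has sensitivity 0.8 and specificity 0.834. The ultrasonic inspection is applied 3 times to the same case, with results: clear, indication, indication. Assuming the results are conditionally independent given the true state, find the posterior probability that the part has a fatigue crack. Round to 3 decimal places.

With H the event that the part has a fatigue crack, the joint likelihood of the observed sequence is P(data|H) = 0.2·0.8·0.8 = 0.12800 and P(data|¬H) = 0.834·0.166·0.166 = 0.022982.
Bayes: P(H|data) = 0.041·0.12800 / (0.041·0.12800 + 0.959·0.022982) = 0.0052480/0.027287 = 0.1923.

Posterior P(H) ≈ 0.192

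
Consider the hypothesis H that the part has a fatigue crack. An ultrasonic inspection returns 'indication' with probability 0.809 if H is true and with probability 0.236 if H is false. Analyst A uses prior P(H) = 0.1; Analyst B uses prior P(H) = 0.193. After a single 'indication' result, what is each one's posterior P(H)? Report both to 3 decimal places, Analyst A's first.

Analyst A: 0.276; Analyst B: 0.450

P('+'|H) = 0.809, P('+'|¬H) = 0.236.
Analyst A: numerator 0.809·0.1 = 0.080900; evidence = 0.080900+0.236·0.9 = 0.29330; posterior = 0.276.
Analyst B: numerator 0.809·0.193 = 0.15614; evidence = 0.15614+0.236·0.807 = 0.34659; posterior = 0.450.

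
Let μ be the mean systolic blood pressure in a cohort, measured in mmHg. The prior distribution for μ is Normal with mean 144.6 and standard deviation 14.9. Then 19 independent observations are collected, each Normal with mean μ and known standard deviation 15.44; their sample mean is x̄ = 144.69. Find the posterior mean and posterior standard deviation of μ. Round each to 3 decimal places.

Posterior mean ≈ 144.685; posterior SD ≈ 3.446

With known σ, the Normal prior is conjugate. Weight on the data is w = (n/σ²)/(n/σ² + 1/τ₀²) = 0.0797001/(0.0797001+0.00450430) = 0.94651.
Posterior mean = w·x̄ + (1−w)·μ₀ = 0.94651·144.69 + 0.053492·144.6 = 144.685. Posterior variance = 1/(0.0797001+0.00450430) = 11.8759, so SD = 3.446.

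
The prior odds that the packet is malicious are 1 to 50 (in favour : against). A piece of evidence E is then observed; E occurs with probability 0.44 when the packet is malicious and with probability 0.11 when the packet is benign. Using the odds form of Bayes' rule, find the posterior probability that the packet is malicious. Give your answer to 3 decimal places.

Posterior probability ≈ 0.074

Prior odds = 1/50 = 0.020000. In log-odds, ln(0.020000) = -3.9120.
Add log likelihood ratio: ln(4.0000) = 1.3863.
Posterior log-odds = -2.5257, so posterior odds = exp(-2.5257) = 0.080000. Converting, P(H|E) = 0.080000/1.0800 = 0.074.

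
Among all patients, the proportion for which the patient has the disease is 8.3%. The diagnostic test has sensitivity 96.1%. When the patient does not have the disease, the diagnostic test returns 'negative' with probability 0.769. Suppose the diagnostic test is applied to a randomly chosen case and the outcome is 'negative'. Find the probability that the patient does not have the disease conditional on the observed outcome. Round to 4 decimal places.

Let H be the event that the patient has the disease. P(H) = 0.083, so P(¬H) = 0.917. With E the 'negative' result, P(E|H) = 0.039 and P(E|¬H) = 0.769.
P(E) = 0.039·0.083 + 0.769·0.917 = 0.0032370 + 0.70517 = 0.70841.
By Bayes' theorem, P(H|E) = 0.0032370 / 0.70841 = 0.0046. Hence P(¬H|E) = 1 − 0.0046 = 0.9954.

P(¬H | E) ≈ 0.9954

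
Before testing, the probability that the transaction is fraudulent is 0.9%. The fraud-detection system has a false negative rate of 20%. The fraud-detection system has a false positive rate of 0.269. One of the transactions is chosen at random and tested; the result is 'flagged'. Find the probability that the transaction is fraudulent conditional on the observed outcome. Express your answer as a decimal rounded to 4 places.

P(H | E) ≈ 0.0263

Let H be the event that the transaction is fraudulent. P(H) = 0.009, so P(¬H) = 0.991. With E the 'flagged' result, P(E|H) = 0.8 and P(E|¬H) = 0.269.
P(E) = 0.8·0.009 + 0.269·0.991 = 0.0072000 + 0.26658 = 0.27378.
By Bayes' theorem, P(H|E) = 0.0072000 / 0.27378 = 0.0263.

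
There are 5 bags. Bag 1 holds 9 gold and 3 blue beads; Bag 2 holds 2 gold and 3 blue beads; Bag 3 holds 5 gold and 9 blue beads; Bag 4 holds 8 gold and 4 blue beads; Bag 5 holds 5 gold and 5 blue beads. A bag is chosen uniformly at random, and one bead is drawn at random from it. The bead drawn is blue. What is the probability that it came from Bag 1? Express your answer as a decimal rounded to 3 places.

Tabulate prior·likelihood by source: [1] prior 0.2, lik 0.25, product 0.05000; [2] prior 0.2, lik 0.6, product 0.1200; [3] prior 0.2, lik 0.6429, product 0.1286; [4] prior 0.2, lik 0.3333, product 0.06667; [5] prior 0.2, lik 0.5, product 0.1000.
Normalizing constant = 0.46524; the posterior for Bag 1 is its product over the sum, 0.05000/0.46524 = 0.107.

Posterior probability ≈ 0.107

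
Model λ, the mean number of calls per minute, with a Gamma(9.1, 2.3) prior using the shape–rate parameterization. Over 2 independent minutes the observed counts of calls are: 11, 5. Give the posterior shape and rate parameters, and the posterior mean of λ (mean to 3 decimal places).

Total count ∑xᵢ = 16 over n = 2 minutes.
Gamma is conjugate to the Poisson likelihood: posterior is Gamma(shape = 9.1+16 = 25.1, rate = 2.3+2 = 4.3).
Posterior mean = shape/rate = 25.1/4.3 = 5.837.

Posterior: Gamma(shape=25.1, rate=4.3); mean ≈ 5.837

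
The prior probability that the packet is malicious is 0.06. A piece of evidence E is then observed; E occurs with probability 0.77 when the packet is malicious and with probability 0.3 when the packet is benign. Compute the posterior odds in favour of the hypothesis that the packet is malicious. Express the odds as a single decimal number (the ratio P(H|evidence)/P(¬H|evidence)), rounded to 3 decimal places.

Posterior odds ≈ 0.164

Prior odds = 0.06/(1−0.06) = 0.063830.
Likelihood ratio for E = 0.77/0.3 = 2.5667.
Posterior odds = prior odds × LR = 0.16383.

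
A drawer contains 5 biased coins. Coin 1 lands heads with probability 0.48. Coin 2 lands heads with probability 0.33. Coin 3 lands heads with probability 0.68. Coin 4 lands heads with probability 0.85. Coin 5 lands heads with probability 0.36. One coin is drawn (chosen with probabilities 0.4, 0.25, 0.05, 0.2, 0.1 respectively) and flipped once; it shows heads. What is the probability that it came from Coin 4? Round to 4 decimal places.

Posterior probability ≈ 0.3304

Tabulate prior·likelihood by source: [1] prior 0.4, lik 0.48, product 0.1920; [2] prior 0.25, lik 0.33, product 0.08250; [3] prior 0.05, lik 0.68, product 0.03400; [4] prior 0.2, lik 0.85, product 0.1700; [5] prior 0.1, lik 0.36, product 0.03600.
Normalizing constant = 0.51450; the posterior for Coin 4 is its product over the sum, 0.1700/0.51450 = 0.3304.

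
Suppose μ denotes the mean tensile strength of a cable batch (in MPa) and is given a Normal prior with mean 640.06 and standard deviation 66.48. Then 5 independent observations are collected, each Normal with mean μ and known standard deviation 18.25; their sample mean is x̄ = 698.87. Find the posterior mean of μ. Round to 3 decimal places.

With known σ, the Normal prior is conjugate. Weight on the data is w = (n/σ²)/(n/σ² + 1/τ₀²) = 0.0150122/(0.0150122+0.00022627) = 0.98515.
Posterior mean = w·x̄ + (1−w)·μ₀ = 0.98515·698.87 + 0.014848·640.06 = 697.997.

Posterior mean ≈ 697.997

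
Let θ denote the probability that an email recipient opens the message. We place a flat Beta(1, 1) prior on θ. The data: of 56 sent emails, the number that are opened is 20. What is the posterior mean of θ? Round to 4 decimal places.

The binomial likelihood is conjugate to the Beta prior: with 20 successes and 36 failures, the posterior is Beta(1+20, 1+36) = Beta(21, 37).
Posterior mean = α/(α+β) = 21/58 = 0.3621.

Posterior mean ≈ 0.3621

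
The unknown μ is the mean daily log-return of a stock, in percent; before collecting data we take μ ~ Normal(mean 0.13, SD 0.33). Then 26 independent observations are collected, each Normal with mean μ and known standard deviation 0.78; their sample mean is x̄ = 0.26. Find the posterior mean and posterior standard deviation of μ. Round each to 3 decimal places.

Posterior mean ≈ 0.237; posterior SD ≈ 0.139

Prior precision 1/τ₀² = 1/0.33² = 9.18274; data precision n/σ² = 26/0.78² = 42.7350.
Posterior precision = 9.18274 + 42.7350 = 51.9178, giving posterior SD = 1/√51.9178 = 0.139.
Posterior mean = (9.18274·0.13 + 42.7350·0.26) / 51.9178 = 0.237.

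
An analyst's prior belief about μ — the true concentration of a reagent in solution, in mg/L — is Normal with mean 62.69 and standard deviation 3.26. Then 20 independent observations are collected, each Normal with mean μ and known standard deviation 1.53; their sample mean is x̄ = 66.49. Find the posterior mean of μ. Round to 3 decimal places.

Prior precision 1/τ₀² = 1/3.26² = 0.0940946; data precision n/σ² = 20/1.53² = 8.54372.
Posterior precision = 0.0940946 + 8.54372 = 8.63782.
Posterior mean = (0.0940946·62.69 + 8.54372·66.49) / 8.63782 = 66.449.

Posterior mean ≈ 66.449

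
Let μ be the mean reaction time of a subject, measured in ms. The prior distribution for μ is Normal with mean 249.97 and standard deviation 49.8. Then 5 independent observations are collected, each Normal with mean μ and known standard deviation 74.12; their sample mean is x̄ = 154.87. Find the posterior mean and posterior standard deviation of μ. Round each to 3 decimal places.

Posterior mean ≈ 184.067; posterior SD ≈ 27.594

Prior precision 1/τ₀² = 1/49.8² = 0.00040322; data precision n/σ² = 5/74.12² = 0.00091012.
Posterior precision = 0.00040322 + 0.00091012 = 0.00131334, giving posterior SD = 1/√0.00131334 = 27.594.
Posterior mean = (0.00040322·249.97 + 0.00091012·154.87) / 0.00131334 = 184.067.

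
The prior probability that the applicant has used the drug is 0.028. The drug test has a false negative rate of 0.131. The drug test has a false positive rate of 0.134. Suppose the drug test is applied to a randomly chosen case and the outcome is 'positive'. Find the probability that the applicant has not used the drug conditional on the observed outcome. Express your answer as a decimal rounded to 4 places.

P(¬H | E) ≈ 0.8426

Write H for 'the applicant has used the drug'. Prior odds H:¬H = 0.028/0.972 = 0.028807. For the 'positive' outcome, the likelihood ratio is 0.869/0.134 = 6.4851.
Posterior odds = 0.028807 × 6.4851 = 0.18681, so P(H|E) = 0.18681/(1+0.18681) = 0.1574. Then P(¬H|E) = 1 − 0.1574 = 0.8426.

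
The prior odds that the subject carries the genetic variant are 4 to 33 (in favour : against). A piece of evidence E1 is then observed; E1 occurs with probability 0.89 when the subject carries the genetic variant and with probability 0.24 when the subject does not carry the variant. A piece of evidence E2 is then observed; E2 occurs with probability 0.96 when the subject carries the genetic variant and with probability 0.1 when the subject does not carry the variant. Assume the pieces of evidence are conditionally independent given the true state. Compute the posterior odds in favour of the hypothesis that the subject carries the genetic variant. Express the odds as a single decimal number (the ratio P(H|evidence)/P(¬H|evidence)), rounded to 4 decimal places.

Posterior odds ≈ 4.3152

Prior odds = 4/33 = 0.12121.
Likelihood ratio for E1 = 0.89/0.24 = 3.7083.
Likelihood ratio for E2 = 0.96/0.1 = 9.6000.
Posterior odds = prior odds × LR₁ × LR₂ = 4.3152.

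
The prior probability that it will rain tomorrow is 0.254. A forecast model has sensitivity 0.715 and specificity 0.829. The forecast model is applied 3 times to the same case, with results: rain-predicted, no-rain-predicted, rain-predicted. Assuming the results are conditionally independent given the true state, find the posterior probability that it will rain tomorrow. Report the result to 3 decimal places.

With H the event that it will rain tomorrow, the joint likelihood of the observed sequence is P(data|H) = 0.715·0.285·0.715 = 0.14570 and P(data|¬H) = 0.171·0.829·0.171 = 0.024241.
Bayes: P(H|data) = 0.254·0.14570 / (0.254·0.14570 + 0.746·0.024241) = 0.037008/0.055091 = 0.6718.

Posterior P(H) ≈ 0.672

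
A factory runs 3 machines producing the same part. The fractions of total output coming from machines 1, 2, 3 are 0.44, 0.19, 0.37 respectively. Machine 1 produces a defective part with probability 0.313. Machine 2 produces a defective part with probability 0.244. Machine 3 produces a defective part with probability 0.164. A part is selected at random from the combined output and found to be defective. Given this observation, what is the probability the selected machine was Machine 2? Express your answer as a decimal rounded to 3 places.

Tabulate prior·likelihood by source: [1] prior 0.44, lik 0.313, product 0.1377; [2] prior 0.19, lik 0.244, product 0.04636; [3] prior 0.37, lik 0.164, product 0.06068.
Normalizing constant = 0.24476; the posterior for Machine 2 is its product over the sum, 0.04636/0.24476 = 0.189.

Posterior probability ≈ 0.189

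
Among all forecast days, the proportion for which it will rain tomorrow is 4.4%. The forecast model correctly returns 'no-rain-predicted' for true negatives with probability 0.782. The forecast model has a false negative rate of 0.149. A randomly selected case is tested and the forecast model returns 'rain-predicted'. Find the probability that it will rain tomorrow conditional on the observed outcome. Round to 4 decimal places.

P(H | E) ≈ 0.1523

Write H for 'it will rain tomorrow'. Prior odds H:¬H = 0.044/0.956 = 0.046025. For the 'rain-predicted' outcome, the likelihood ratio is 0.851/0.218 = 3.9037.
Posterior odds = 0.046025 × 3.9037 = 0.17967, so P(H|E) = 0.17967/(1+0.17967) = 0.1523.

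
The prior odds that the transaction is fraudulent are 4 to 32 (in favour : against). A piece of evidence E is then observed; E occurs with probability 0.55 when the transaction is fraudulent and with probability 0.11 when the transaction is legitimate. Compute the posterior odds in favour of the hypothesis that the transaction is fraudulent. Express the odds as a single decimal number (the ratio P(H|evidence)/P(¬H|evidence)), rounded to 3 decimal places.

Prior odds = 4/32 = 0.12500. In log-odds, ln(0.12500) = -2.0794.
Add log likelihood ratio: ln(5.0000) = 1.6094.
Posterior log-odds = -0.47000, so posterior odds = exp(-0.47000) = 0.62500.

Posterior odds ≈ 0.625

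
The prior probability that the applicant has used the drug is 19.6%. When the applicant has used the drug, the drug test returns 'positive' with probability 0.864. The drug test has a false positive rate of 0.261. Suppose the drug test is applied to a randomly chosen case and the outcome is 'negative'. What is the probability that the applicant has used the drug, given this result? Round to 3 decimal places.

Write H for 'the applicant has used the drug'. Prior odds H:¬H = 0.196/0.804 = 0.24378. For the 'negative' outcome, the likelihood ratio is 0.136/0.739 = 0.18403.
Posterior odds = 0.24378 × 0.18403 = 0.044864, so P(H|E) = 0.044864/(1+0.044864) = 0.043.

P(H | E) ≈ 0.043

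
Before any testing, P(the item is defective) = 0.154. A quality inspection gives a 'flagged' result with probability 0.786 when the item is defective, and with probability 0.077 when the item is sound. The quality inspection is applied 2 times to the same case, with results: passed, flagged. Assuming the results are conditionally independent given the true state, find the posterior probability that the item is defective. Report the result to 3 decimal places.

Let H be the event that the item is defective; start with P(H) = 0.154. P('flagged'|H) = 0.786, P('flagged'|¬H) = 0.077.
Update on result 1 ('passed'): P(H) ← 0.214·0.1540 / (0.214·0.1540 + 0.923·0.8460) = 0.032956/0.81381 = 0.0405.
Update on result 2 ('flagged'): P(H) ← 0.786·0.0405 / (0.786·0.0405 + 0.077·0.9595) = 0.031830/0.10571 = 0.3011.

Posterior P(H) ≈ 0.301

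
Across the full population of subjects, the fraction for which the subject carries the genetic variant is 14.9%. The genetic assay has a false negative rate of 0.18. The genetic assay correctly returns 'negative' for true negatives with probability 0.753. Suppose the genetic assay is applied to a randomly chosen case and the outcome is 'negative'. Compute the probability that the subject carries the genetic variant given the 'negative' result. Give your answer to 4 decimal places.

Write H for 'the subject carries the genetic variant'. Prior odds H:¬H = 0.149/0.851 = 0.17509. For the 'negative' outcome, the likelihood ratio is 0.18/0.753 = 0.23904.
Posterior odds = 0.17509 × 0.23904 = 0.041854, so P(H|E) = 0.041854/(1+0.041854) = 0.0402.

P(H | E) ≈ 0.0402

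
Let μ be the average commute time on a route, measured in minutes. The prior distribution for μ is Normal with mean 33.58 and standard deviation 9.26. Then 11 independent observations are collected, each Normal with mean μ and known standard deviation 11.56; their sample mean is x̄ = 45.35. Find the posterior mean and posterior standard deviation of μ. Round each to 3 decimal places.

Prior precision 1/τ₀² = 1/9.26² = 0.0116621; data precision n/σ² = 11/11.56² = 0.0823146.
Posterior precision = 0.0116621 + 0.0823146 = 0.0939768, giving posterior SD = 1/√0.0939768 = 3.262.
Posterior mean = (0.0116621·33.58 + 0.0823146·45.35) / 0.0939768 = 43.889.

Posterior mean ≈ 43.889; posterior SD ≈ 3.262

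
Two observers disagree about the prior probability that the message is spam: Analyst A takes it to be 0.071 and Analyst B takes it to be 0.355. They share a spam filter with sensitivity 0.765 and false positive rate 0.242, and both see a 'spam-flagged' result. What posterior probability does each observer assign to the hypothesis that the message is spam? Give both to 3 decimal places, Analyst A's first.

Analyst A: 0.195; Analyst B: 0.635

The likelihood ratio for a 'spam-flagged' result is 0.765/0.242 = 3.1612.
Analyst A: prior odds 0.071/0.929 = 0.076426; posterior odds 0.24160; posterior probability 0.195.
Analyst B: prior odds 0.355/0.645 = 0.55039; posterior odds 1.7399; posterior probability 0.635.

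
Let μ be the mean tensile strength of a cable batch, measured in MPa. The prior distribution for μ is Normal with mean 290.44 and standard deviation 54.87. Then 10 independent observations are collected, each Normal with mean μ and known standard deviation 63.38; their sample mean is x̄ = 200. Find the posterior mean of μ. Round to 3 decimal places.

Prior precision 1/τ₀² = 1/54.87² = 0.00033215; data precision n/σ² = 10/63.38² = 0.00248940.
Posterior precision = 0.00033215 + 0.00248940 = 0.00282155.
Posterior mean = (0.00033215·290.44 + 0.00248940·200) / 0.00282155 = 210.646.

Posterior mean ≈ 210.646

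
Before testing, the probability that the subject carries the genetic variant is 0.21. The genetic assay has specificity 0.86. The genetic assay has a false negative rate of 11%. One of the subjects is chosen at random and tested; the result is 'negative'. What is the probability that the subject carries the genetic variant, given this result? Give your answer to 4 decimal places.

Write H for 'the subject carries the genetic variant'. Prior odds H:¬H = 0.21/0.79 = 0.26582. For the 'negative' outcome, the likelihood ratio is 0.11/0.86 = 0.12791.
Posterior odds = 0.26582 × 0.12791 = 0.034001, so P(H|E) = 0.034001/(1+0.034001) = 0.0329.

P(H | E) ≈ 0.0329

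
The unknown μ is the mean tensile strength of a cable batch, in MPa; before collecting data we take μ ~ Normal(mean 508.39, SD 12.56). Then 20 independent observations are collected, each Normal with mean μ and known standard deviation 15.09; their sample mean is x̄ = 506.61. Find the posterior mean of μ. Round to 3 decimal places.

Posterior mean ≈ 506.730

With known σ, the Normal prior is conjugate. Weight on the data is w = (n/σ²)/(n/σ² + 1/τ₀²) = 0.0878317/(0.0878317+0.00633900) = 0.93269.
Posterior mean = w·x̄ + (1−w)·μ₀ = 0.93269·506.61 + 0.067314·508.39 = 506.730.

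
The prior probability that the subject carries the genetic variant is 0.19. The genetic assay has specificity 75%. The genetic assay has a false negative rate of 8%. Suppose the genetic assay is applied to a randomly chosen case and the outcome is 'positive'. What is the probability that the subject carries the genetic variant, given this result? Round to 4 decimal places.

Let H be the event that the subject carries the genetic variant. P(H) = 0.19, so P(¬H) = 0.81. With E the 'positive' result, P(E|H) = 0.92 and P(E|¬H) = 0.25.
P(E) = 0.92·0.19 + 0.25·0.81 = 0.17480 + 0.20250 = 0.37730.
By Bayes' theorem, P(H|E) = 0.17480 / 0.37730 = 0.4633.

P(H | E) ≈ 0.4633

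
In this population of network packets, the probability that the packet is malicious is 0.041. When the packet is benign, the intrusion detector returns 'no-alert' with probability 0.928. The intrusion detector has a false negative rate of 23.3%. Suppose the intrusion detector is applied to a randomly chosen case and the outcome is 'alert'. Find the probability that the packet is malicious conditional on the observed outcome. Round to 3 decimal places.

Write H for 'the packet is malicious'. Prior odds H:¬H = 0.041/0.959 = 0.042753. For the 'alert' outcome, the likelihood ratio is 0.767/0.072 = 10.653.
Posterior odds = 0.042753 × 10.653 = 0.45544, so P(H|E) = 0.45544/(1+0.45544) = 0.313.

P(H | E) ≈ 0.313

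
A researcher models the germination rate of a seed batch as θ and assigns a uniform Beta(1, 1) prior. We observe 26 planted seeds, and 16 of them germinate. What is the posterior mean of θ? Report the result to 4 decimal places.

Posterior mean ≈ 0.6071

The binomial likelihood is conjugate to the Beta prior: with 16 successes and 10 failures, the posterior is Beta(1+16, 1+10) = Beta(17, 11).
Posterior mean = α/(α+β) = 17/28 = 0.6071.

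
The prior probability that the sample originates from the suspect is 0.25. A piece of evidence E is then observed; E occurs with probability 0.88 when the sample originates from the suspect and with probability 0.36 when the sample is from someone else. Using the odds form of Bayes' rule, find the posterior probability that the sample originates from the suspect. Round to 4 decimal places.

Posterior probability ≈ 0.4490

Prior odds = 0.25/(1−0.25) = 0.33333. In log-odds, ln(0.33333) = -1.0986.
Add log likelihood ratio: ln(2.4444) = 0.89382.
Posterior log-odds = -0.20479, so posterior odds = exp(-0.20479) = 0.81481. Converting, P(H|E) = 0.81481/1.8148 = 0.4490.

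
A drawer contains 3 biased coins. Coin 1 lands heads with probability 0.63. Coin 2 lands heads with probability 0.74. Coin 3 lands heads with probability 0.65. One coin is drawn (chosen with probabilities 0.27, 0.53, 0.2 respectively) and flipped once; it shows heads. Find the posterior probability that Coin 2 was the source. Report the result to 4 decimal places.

Tabulate prior·likelihood by source: [1] prior 0.27, lik 0.63, product 0.1701; [2] prior 0.53, lik 0.74, product 0.3922; [3] prior 0.2, lik 0.65, product 0.1300.
Normalizing constant = 0.69230; the posterior for Coin 2 is its product over the sum, 0.3922/0.69230 = 0.5665.

Posterior probability ≈ 0.5665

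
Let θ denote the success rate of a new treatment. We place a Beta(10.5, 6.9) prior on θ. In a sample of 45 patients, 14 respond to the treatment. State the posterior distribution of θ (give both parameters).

Posterior: Beta(24.5, 37.9)

Observing 14 successes and 31 failures updates Beta(10.5, 6.9) by adding the success and failure counts to the two shape parameters: α = 10.5+14 = 24.5, β = 6.9+31 = 37.9.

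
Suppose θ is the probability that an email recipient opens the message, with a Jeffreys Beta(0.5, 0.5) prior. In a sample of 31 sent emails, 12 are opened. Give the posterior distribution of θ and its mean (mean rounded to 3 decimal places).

Observing 12 successes and 19 failures updates Beta(0.5, 0.5) by adding the success and failure counts to the two shape parameters: α = 0.5+12 = 12.5, β = 0.5+19 = 19.5.
E[θ | data] = 12.5/(12.5+19.5) = 0.391.

Posterior: Beta(12.5, 19.5); mean ≈ 0.391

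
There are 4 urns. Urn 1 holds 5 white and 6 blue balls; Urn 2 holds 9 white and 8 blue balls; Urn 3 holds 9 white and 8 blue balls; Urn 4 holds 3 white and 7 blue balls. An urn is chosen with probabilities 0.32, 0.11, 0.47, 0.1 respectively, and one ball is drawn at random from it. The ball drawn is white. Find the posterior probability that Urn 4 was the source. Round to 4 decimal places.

Tabulate prior·likelihood by source: [1] prior 0.32, lik 0.4545, product 0.1455; [2] prior 0.11, lik 0.5294, product 0.05824; [3] prior 0.47, lik 0.5294, product 0.2488; [4] prior 0.1, lik 0.3, product 0.03000.
Normalizing constant = 0.48251; the posterior for Urn 4 is its product over the sum, 0.03000/0.48251 = 0.0622.

Posterior probability ≈ 0.0622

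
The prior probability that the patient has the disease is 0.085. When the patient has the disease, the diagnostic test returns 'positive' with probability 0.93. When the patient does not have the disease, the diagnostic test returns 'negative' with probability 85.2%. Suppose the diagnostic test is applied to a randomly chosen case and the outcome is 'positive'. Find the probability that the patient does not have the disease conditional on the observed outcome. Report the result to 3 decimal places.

P(¬H | E) ≈ 0.631

Let H be the event that the patient has the disease. P(H) = 0.085, so P(¬H) = 0.915. With E the 'positive' result, P(E|H) = 0.93 and P(E|¬H) = 0.148.
P(E) = 0.93·0.085 + 0.148·0.915 = 0.079050 + 0.13542 = 0.21447.
By Bayes' theorem, P(H|E) = 0.079050 / 0.21447 = 0.369. Hence P(¬H|E) = 1 − 0.369 = 0.631.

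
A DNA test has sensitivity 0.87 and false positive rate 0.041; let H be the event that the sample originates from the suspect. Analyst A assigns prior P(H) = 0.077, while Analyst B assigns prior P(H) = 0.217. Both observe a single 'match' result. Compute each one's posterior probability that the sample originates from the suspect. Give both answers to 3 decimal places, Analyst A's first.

The likelihood ratio for a 'match' result is 0.87/0.041 = 21.220.
Analyst A: prior odds 0.077/0.923 = 0.083424; posterior odds 1.7702; posterior probability 0.639.
Analyst B: prior odds 0.217/0.783 = 0.27714; posterior odds 5.8808; posterior probability 0.855.

Analyst A: 0.639; Analyst B: 0.855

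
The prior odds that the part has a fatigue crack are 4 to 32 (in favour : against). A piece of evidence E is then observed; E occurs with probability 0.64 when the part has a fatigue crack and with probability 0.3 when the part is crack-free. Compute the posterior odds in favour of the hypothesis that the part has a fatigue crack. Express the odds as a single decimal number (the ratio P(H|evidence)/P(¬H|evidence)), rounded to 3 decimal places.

Prior odds = 4/32 = 0.12500. In log-odds, ln(0.12500) = -2.0794.
Add log likelihood ratio: ln(2.1333) = 0.75769.
Posterior log-odds = -1.3218, so posterior odds = exp(-1.3218) = 0.26667.

Posterior odds ≈ 0.267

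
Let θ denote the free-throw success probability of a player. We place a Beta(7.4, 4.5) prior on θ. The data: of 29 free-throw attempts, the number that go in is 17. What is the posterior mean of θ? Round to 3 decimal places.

Posterior mean ≈ 0.597

Observing 17 successes and 12 failures updates Beta(7.4, 4.5) by adding the success and failure counts to the two shape parameters: α = 7.4+17 = 24.4, β = 4.5+12 = 16.5.
Posterior mean = α/(α+β) = 24.4/40.9 = 0.597.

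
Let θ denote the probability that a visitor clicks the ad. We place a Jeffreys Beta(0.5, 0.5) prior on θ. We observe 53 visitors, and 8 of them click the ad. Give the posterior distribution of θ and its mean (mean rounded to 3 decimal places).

Posterior: Beta(8.5, 45.5); mean ≈ 0.157

The binomial likelihood is conjugate to the Beta prior: with 8 successes and 45 failures, the posterior is Beta(0.5+8, 0.5+45) = Beta(8.5, 45.5).
E[θ | data] = 8.5/(8.5+45.5) = 0.157.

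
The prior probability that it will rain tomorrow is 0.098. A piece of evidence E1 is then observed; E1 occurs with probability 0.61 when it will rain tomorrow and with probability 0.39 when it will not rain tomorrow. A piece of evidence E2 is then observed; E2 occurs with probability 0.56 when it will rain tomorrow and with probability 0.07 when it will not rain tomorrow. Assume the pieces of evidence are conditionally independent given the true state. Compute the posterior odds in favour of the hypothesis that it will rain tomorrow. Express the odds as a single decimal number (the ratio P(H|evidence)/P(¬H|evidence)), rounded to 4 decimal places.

Prior odds = 0.098/(1−0.098) = 0.10865. In log-odds, ln(0.10865) = -2.2196.
Add log likelihood ratios: ln(1.5641) + ln(8.0000) = 2.5268.
Posterior log-odds = 0.30711, so posterior odds = exp(0.30711) = 1.3595.

Posterior odds ≈ 1.3595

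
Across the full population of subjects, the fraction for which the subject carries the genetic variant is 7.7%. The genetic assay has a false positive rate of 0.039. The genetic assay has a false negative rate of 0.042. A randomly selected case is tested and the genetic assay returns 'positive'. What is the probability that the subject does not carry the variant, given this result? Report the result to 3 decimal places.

P(¬H | E) ≈ 0.328

Let H be the event that the subject carries the genetic variant. P(H) = 0.077, so P(¬H) = 0.923. With E the 'positive' result, P(E|H) = 0.958 and P(E|¬H) = 0.039.
P(E) = 0.958·0.077 + 0.039·0.923 = 0.073766 + 0.035997 = 0.10976.
By Bayes' theorem, P(H|E) = 0.073766 / 0.10976 = 0.672. Hence P(¬H|E) = 1 − 0.672 = 0.328.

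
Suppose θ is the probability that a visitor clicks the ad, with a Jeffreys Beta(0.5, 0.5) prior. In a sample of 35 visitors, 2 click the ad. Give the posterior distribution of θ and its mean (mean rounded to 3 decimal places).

The binomial likelihood is conjugate to the Beta prior: with 2 successes and 33 failures, the posterior is Beta(0.5+2, 0.5+33) = Beta(2.5, 33.5).
Posterior mean = α/(α+β) = 2.5/36 = 0.069.

Posterior: Beta(2.5, 33.5); mean ≈ 0.069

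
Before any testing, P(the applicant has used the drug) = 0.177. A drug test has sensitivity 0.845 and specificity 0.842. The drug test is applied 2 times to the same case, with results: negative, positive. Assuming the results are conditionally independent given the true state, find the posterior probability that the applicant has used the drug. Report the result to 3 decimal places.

Posterior P(H) ≈ 0.175

With H the event that the applicant has used the drug, the joint likelihood of the observed sequence is P(data|H) = 0.155·0.845 = 0.13098 and P(data|¬H) = 0.842·0.158 = 0.13304.
Bayes: P(H|data) = 0.177·0.13098 / (0.177·0.13098 + 0.823·0.13304) = 0.023183/0.13267 = 0.1747.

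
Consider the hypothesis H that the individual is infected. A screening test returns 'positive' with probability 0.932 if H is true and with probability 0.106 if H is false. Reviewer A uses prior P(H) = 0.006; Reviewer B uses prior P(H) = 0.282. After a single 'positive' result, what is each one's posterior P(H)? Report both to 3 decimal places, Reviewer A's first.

Reviewer A: 0.050; Reviewer B: 0.775

P('+'|H) = 0.932, P('+'|¬H) = 0.106.
Reviewer A: numerator 0.932·0.006 = 0.0055920; evidence = 0.0055920+0.106·0.994 = 0.11096; posterior = 0.050.
Reviewer B: numerator 0.932·0.282 = 0.26282; evidence = 0.26282+0.106·0.718 = 0.33893; posterior = 0.775.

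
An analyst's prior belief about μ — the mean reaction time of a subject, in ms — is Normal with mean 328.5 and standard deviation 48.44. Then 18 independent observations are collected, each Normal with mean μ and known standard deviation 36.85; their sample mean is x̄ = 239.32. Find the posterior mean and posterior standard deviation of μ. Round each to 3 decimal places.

With known σ, the Normal prior is conjugate. Weight on the data is w = (n/σ²)/(n/σ² + 1/τ₀²) = 0.0132555/(0.0132555+0.00042618) = 0.96885.
Posterior mean = w·x̄ + (1−w)·μ₀ = 0.96885·239.32 + 0.031149·328.5 = 242.098. Posterior variance = 1/(0.0132555+0.00042618) = 73.0902, so SD = 8.549.

Posterior mean ≈ 242.098; posterior SD ≈ 8.549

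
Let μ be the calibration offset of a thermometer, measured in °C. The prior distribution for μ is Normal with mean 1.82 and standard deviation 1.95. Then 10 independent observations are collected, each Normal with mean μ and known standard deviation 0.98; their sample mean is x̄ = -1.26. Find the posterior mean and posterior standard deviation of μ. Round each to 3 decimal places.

Posterior mean ≈ -1.184; posterior SD ≈ 0.306

Prior precision 1/τ₀² = 1/1.95² = 0.262985; data precision n/σ² = 10/0.98² = 10.4123.
Posterior precision = 0.262985 + 10.4123 = 10.6753, giving posterior SD = 1/√10.6753 = 0.306.
Posterior mean = (0.262985·1.82 + 10.4123·-1.26) / 10.6753 = -1.184.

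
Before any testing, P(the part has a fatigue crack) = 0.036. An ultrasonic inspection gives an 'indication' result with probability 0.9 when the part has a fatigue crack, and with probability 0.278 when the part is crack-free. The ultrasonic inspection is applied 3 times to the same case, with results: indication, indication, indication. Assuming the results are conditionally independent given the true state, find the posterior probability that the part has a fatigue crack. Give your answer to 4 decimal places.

Let H be the event that the part has a fatigue crack; start with P(H) = 0.036. P('indication'|H) = 0.9, P('indication'|¬H) = 0.278.
Update on result 1 ('indication'): P(H) ← 0.9·0.0360 / (0.9·0.0360 + 0.278·0.9640) = 0.032400/0.30039 = 0.1079.
Update on result 2 ('indication'): P(H) ← 0.9·0.1079 / (0.9·0.1079 + 0.278·0.8921) = 0.097073/0.34509 = 0.2813.
Update on result 3 ('indication'): P(H) ← 0.9·0.2813 / (0.9·0.2813 + 0.278·0.7187) = 0.25317/0.45297 = 0.5589.

Posterior P(H) ≈ 0.5589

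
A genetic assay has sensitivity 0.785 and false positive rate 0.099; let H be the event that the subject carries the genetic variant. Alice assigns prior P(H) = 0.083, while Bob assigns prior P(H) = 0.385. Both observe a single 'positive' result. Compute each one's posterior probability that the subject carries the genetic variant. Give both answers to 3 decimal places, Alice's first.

P('+'|H) = 0.785, P('+'|¬H) = 0.099.
Alice: numerator 0.785·0.083 = 0.065155; evidence = 0.065155+0.099·0.917 = 0.15594; posterior = 0.418.
Bob: numerator 0.785·0.385 = 0.30223; evidence = 0.30223+0.099·0.615 = 0.36311; posterior = 0.832.

Alice: 0.418; Bob: 0.832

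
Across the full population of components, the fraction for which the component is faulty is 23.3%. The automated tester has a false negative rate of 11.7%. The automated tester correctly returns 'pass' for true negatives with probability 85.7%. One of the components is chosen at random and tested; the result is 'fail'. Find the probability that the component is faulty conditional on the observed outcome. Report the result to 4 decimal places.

P(H | E) ≈ 0.6523

Let H be the event that the component is faulty. P(H) = 0.233, so P(¬H) = 0.767. With E the 'fail' result, P(E|H) = 0.883 and P(E|¬H) = 0.143.
P(E) = 0.883·0.233 + 0.143·0.767 = 0.20574 + 0.10968 = 0.31542.
By Bayes' theorem, P(H|E) = 0.20574 / 0.31542 = 0.6523.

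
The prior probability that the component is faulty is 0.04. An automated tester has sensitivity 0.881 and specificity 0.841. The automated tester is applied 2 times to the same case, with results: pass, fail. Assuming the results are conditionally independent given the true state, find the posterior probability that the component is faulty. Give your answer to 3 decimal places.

Let H be the event that the component is faulty; start with P(H) = 0.04. P('fail'|H) = 0.881, P('fail'|¬H) = 0.159.
Update on result 1 ('pass'): P(H) ← 0.119·0.0400 / (0.119·0.0400 + 0.841·0.9600) = 0.0047600/0.81212 = 0.0059.
Update on result 2 ('fail'): P(H) ← 0.881·0.0059 / (0.881·0.0059 + 0.159·0.9941) = 0.0051637/0.16323 = 0.0316.

Posterior P(H) ≈ 0.032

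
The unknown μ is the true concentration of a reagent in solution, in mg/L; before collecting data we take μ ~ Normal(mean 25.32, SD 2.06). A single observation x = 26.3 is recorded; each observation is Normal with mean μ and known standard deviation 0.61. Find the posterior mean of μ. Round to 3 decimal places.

Prior precision 1/τ₀² = 1/2.06² = 0.235649; data precision n/σ² = 1/0.61² = 2.68745.
Posterior precision = 0.235649 + 2.68745 = 2.92310.
Posterior mean = (0.235649·25.32 + 2.68745·26.3) / 2.92310 = 26.221.

Posterior mean ≈ 26.221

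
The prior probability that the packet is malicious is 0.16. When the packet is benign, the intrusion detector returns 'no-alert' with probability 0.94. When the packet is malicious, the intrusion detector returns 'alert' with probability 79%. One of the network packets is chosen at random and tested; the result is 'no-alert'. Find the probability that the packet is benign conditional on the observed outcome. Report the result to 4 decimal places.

Write H for 'the packet is malicious'. Prior odds H:¬H = 0.16/0.84 = 0.19048. For the 'no-alert' outcome, the likelihood ratio is 0.21/0.94 = 0.22340.
Posterior odds = 0.19048 × 0.22340 = 0.042553, so P(H|E) = 0.042553/(1+0.042553) = 0.0408. Then P(¬H|E) = 1 − 0.0408 = 0.9592.

P(¬H | E) ≈ 0.9592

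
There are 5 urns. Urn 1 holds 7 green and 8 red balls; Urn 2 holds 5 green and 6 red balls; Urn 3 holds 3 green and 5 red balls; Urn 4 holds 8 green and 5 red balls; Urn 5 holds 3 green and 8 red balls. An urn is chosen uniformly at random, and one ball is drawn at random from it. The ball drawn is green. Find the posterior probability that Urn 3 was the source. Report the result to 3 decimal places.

P(green|Urn 1) = 0.4667; P(green|Urn 2) = 0.4545; P(green|Urn 3) = 0.375; P(green|Urn 4) = 0.6154; P(green|Urn 5) = 0.2727.
Prior × likelihood for each source: 0.2·0.4667=0.09333, 0.2·0.4545=0.09091, 0.2·0.375=0.07500, 0.2·0.6154=0.1231, 0.2·0.2727=0.05455. Summing gives P(green) = 0.43686.
P(Urn 3 | green) = 0.07500 / 0.43686 = 0.172.

Posterior probability ≈ 0.172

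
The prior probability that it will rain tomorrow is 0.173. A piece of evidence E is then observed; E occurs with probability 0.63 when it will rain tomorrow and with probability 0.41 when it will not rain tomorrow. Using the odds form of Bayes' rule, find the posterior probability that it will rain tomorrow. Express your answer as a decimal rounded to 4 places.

Prior odds = 0.173/(1−0.173) = 0.20919.
Likelihood ratio for E = 0.63/0.41 = 1.5366.
Posterior odds = prior odds × LR = 0.32144.
Posterior probability = odds/(1+odds) = 0.32144/1.3214 = 0.2432.

Posterior probability ≈ 0.2432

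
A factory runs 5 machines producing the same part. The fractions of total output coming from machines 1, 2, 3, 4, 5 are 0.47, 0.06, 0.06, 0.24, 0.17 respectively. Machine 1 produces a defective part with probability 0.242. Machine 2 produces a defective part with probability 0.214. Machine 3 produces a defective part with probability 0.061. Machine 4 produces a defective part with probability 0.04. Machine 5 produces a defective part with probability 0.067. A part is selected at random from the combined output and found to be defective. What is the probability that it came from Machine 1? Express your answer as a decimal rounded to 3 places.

P(defective|M1) = 0.242; P(defective|M2) = 0.214; P(defective|M3) = 0.061; P(defective|M4) = 0.04; P(defective|M5) = 0.067.
Prior × likelihood for each source: 0.47·0.242=0.1137, 0.06·0.214=0.01284, 0.06·0.061=0.003660, 0.24·0.04=0.009600, 0.17·0.067=0.01139. Summing gives P(defective) = 0.15123.
P(Machine 1 | defective) = 0.1137 / 0.15123 = 0.752.

Posterior probability ≈ 0.752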